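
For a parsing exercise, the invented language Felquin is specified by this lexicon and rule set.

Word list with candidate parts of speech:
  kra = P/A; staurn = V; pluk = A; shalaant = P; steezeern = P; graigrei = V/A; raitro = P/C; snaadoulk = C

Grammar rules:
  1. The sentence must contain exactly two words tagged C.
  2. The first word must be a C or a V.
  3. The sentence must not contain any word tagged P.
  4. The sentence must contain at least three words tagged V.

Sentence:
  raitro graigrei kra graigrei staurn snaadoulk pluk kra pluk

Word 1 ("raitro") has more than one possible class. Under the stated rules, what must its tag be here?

Candidates per position — 1:raitro {P,C}; 2:graigrei {V,A}; 3:kra {P,A}; 4:graigrei {V,A}; 5:staurn {V}; 6:snaadoulk {C}; 7:pluk {A}; 8:kra {P,A}; 9:pluk {A}.
Position 1: tagging it P would leave rule 1 unsatisfiable, so it must be C.
Position 2: tagging it A would leave rule 4 unsatisfiable, so it must be V.
Position 3: tagging it P would leave rule 3 unsatisfiable, so it must be A.
Position 4: tagging it A would leave rule 4 unsatisfiable, so it must be V.
Position 8: tagging it P would leave rule 3 unsatisfiable, so it must be A.
So the tagging must be: C V A V V C A A A.
Checking: rule 1 satisfied; rule 2 satisfied; rule 3 satisfied; rule 4 satisfied.

C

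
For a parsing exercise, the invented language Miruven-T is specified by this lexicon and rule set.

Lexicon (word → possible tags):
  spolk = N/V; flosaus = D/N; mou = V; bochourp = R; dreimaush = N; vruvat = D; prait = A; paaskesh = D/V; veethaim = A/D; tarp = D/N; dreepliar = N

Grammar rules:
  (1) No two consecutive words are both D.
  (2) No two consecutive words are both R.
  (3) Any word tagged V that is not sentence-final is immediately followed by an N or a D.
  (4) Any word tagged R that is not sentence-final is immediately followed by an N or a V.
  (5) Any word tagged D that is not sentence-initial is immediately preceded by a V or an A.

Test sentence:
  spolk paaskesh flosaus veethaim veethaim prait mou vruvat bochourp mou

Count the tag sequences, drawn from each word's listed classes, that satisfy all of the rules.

6

Candidates per position — 1:spolk {N,V}; 2:paaskesh {D,V}; 3:flosaus {D,N}; 4:veethaim {A,D}; 5:veethaim {A,D}; 6:prait {A}; 7:mou {V}; 8:vruvat {D}; 9:bochourp {R}; 10:mou {V}.
There are 32 candidate sequences in total.
Checking each against the rules leaves 6 sequences.
Count = 6.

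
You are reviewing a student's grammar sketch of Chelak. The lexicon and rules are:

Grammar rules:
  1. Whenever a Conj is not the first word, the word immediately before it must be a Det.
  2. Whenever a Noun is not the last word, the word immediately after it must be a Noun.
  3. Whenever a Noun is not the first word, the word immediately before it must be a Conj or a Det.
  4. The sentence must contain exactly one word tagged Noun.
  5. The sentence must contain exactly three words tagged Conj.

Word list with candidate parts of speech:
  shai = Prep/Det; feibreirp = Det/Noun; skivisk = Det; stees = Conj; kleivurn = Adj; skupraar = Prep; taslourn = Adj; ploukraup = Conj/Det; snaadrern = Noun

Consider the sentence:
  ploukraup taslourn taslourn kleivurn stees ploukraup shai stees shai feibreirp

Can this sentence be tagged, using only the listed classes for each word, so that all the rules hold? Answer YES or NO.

NO

Candidates per position — 1:ploukraup {Conj,Det}; 2:taslourn {Adj}; 3:taslourn {Adj}; 4:kleivurn {Adj}; 5:stees {Conj}; 6:ploukraup {Conj,Det}; 7:shai {Prep,Det}; 8:stees {Conj}; 9:shai {Prep,Det}; 10:feibreirp {Det,Noun}.
Rule 1 cannot be satisfied by any choice of tags from the lexicon.
So there is no consistent tagging.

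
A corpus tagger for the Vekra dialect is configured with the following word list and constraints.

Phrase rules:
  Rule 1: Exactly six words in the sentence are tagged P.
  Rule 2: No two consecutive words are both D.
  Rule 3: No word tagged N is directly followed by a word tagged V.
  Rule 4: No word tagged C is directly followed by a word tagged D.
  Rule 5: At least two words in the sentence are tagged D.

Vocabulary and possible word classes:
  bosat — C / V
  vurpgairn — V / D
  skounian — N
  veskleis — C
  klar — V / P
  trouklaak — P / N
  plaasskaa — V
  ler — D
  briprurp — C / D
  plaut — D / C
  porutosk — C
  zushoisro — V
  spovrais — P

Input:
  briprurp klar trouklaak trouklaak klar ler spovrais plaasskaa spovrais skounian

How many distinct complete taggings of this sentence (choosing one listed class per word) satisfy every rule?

Candidates per position — 1:briprurp {C,D}; 2:klar {V,P}; 3:trouklaak {P,N}; 4:trouklaak {P,N}; 5:klar {V,P}; 6:ler {D}; 7:spovrais {P}; 8:plaasskaa {V}; 9:spovrais {P}; 10:skounian {N}.
There are 32 candidate sequences in total.
The sequences that satisfy every rule: D P P P P D P V P N.
Count = 1.

1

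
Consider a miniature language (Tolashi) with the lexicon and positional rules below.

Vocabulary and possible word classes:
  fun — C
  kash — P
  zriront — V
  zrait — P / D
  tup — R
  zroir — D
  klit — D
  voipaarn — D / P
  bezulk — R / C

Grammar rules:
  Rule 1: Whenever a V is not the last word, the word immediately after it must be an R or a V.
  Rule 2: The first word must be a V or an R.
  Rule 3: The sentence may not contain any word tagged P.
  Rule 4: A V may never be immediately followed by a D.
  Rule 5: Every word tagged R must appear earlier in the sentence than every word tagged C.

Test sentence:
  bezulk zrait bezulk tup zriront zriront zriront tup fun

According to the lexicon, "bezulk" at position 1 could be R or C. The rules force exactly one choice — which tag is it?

Candidates per position — 1:bezulk {R,C}; 2:zrait {P,D}; 3:bezulk {R,C}; 4:tup {R}; 5:zriront {V}; 6:zriront {V}; 7:zriront {V}; 8:tup {R}; 9:fun {C}.
Word 1 cannot be C — rule 2 would then fail for every completion. It is R.
Word 2 cannot be P — rule 3 would then fail for every completion. It is D.
Word 3 cannot be C — rule 5 would then fail for every completion. It is R.
That leaves exactly one tagging: R D R R V V V R C.
Check: rule 1 satisfied; rule 2 satisfied; rule 3 satisfied; rule 4 satisfied; rule 5 satisfied.

R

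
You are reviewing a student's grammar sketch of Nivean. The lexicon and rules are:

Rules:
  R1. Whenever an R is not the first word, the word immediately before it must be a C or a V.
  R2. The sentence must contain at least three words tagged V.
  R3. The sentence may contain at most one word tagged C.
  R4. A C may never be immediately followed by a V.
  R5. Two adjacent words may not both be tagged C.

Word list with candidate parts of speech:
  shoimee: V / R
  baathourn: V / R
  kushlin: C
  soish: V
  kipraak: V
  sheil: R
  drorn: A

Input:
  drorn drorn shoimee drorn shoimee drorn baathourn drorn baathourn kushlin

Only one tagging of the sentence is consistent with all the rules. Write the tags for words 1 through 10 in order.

A A V A V A V A V C

Candidates per position — 1:drorn {A}; 2:drorn {A}; 3:shoimee {V,R}; 4:drorn {A}; 5:shoimee {V,R}; 6:drorn {A}; 7:baathourn {V,R}; 8:drorn {A}; 9:baathourn {V,R}; 10:kushlin {C}.
At position 3, choosing R makes rule 1 impossible to satisfy; hence V.
At position 5, choosing R makes rule 1 impossible to satisfy; hence V.
At position 7, choosing R makes rule 1 impossible to satisfy; hence V.
At position 9, choosing R makes rule 1 impossible to satisfy; hence V.
The only consistent sequence is: A A V A V A V A V C.
Check: rule 1 satisfied; rule 2 satisfied; rule 3 satisfied; rule 4 satisfied; rule 5 satisfied.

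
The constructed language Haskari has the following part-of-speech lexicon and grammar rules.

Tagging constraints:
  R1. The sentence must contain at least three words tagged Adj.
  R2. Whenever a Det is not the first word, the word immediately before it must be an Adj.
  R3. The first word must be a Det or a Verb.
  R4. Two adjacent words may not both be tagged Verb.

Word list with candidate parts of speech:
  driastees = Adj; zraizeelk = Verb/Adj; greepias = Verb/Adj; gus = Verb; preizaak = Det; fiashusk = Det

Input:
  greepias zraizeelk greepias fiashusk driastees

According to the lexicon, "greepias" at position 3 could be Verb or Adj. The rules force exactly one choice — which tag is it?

Candidates per position — 1:greepias {Verb,Adj}; 2:zraizeelk {Verb,Adj}; 3:greepias {Verb,Adj}; 4:fiashusk {Det}; 5:driastees {Adj}.
If word 1 were Adj, no tagging could satisfy rule 3; so word 1 is Verb.
If word 2 were Verb, no tagging could satisfy rule 1; so word 2 is Adj.
If word 3 were Verb, no tagging could satisfy rule 1; so word 3 is Adj.
The only consistent sequence is: Verb Adj Adj Det Adj.
Verifying each rule — rule 1 ✓; rule 2 ✓; rule 3 ✓; rule 4 ✓.

Adj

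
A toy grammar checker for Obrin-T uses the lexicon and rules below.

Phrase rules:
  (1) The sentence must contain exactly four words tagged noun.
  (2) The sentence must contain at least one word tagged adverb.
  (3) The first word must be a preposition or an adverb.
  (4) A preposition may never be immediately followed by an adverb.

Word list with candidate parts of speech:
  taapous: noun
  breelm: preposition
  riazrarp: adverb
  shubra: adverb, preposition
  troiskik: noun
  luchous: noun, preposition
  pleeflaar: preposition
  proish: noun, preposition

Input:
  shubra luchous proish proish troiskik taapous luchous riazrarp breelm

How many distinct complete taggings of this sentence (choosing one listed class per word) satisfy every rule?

Candidates per position — 1:shubra {adverb,preposition}; 2:luchous {noun,preposition}; 3:proish {noun,preposition}; 4:proish {noun,preposition}; 5:troiskik {noun}; 6:taapous {noun}; 7:luchous {noun,preposition}; 8:riazrarp {adverb}; 9:breelm {preposition}.
There are 32 candidate sequences in total.
Checking each against the rules leaves 6 sequences.
Count = 6.

6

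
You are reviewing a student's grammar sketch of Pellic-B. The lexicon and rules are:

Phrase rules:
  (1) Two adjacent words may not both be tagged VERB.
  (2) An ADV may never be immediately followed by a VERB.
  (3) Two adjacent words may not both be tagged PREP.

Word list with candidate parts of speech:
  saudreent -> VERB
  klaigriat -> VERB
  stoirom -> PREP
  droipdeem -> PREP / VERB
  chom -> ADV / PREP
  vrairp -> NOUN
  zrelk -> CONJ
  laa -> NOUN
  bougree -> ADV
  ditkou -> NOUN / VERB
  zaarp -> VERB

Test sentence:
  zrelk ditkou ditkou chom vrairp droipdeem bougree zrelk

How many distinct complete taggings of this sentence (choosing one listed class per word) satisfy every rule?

12

Candidates per position — 1:zrelk {CONJ}; 2:ditkou {NOUN,VERB}; 3:ditkou {NOUN,VERB}; 4:chom {ADV,PREP}; 5:vrairp {NOUN}; 6:droipdeem {PREP,VERB}; 7:bougree {ADV}; 8:zrelk {CONJ}.
There are 16 candidate sequences in total.
Checking each against the rules leaves 12 sequences.
Count = 12.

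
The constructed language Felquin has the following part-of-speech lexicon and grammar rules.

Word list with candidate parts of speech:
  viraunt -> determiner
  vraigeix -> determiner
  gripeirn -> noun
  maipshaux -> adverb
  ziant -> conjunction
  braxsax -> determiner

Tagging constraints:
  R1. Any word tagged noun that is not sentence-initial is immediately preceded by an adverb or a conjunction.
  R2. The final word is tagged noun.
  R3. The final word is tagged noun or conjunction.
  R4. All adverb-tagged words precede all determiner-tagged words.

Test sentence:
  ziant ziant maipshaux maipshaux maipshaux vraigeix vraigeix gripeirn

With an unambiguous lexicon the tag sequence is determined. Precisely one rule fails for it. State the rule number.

Fixed tagging: conjunction conjunction adverb adverb adverb determiner determiner noun.
Checking each rule: R1 violated, R2 holds, R3 holds, R4 holds.
Only rule 1 fails.

1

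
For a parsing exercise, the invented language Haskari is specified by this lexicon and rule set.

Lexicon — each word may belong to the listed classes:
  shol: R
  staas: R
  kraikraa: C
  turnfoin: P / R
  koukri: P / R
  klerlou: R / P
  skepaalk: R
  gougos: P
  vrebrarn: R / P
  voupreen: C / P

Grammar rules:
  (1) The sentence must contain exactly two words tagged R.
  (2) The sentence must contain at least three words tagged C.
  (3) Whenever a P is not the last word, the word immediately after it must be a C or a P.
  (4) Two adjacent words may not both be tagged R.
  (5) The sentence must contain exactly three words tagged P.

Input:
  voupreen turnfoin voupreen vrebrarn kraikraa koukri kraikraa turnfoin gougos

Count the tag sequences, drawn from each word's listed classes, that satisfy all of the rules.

Candidates per position — 1:voupreen {C,P}; 2:turnfoin {P,R}; 3:voupreen {C,P}; 4:vrebrarn {R,P}; 5:kraikraa {C}; 6:koukri {P,R}; 7:kraikraa {C}; 8:turnfoin {P,R}; 9:gougos {P}.
There are 64 candidate sequences in total.
Checking each against the rules leaves 6 sequences.
Count = 6.

6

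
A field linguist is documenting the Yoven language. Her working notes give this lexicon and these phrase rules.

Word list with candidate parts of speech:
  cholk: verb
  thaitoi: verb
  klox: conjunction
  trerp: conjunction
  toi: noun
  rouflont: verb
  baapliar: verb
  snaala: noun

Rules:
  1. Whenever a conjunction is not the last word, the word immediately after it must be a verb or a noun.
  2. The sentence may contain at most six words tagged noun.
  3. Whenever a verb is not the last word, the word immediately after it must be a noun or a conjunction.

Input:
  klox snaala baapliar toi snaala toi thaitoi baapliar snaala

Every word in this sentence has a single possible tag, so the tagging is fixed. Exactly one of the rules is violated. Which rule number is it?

3

Fixed tagging: conjunction noun verb noun noun noun verb verb noun.
Rule check: R1 holds, R2 holds, R3 violated.
Only rule 3 fails.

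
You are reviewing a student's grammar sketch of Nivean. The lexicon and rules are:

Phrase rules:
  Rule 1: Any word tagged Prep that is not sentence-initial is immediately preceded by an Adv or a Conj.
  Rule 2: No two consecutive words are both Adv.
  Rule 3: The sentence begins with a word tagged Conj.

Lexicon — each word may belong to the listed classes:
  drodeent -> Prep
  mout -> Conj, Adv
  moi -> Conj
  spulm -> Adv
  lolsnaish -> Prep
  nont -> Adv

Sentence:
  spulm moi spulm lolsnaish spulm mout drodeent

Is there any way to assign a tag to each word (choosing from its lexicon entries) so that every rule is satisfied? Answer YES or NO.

Candidates per position — 1:spulm {Adv}; 2:moi {Conj}; 3:spulm {Adv}; 4:lolsnaish {Prep}; 5:spulm {Adv}; 6:mout {Conj,Adv}; 7:drodeent {Prep}.
Rule 3 cannot be satisfied by any choice of tags from the lexicon.
So there is no consistent tagging.

NO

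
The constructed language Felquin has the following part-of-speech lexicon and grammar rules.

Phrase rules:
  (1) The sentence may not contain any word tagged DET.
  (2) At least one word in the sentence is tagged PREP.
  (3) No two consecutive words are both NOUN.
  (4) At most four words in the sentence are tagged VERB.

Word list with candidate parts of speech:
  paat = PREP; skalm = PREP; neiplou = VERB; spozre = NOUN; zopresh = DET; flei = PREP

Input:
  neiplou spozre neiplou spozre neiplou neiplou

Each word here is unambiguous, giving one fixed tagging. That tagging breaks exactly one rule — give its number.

Fixed tagging: VERB NOUN VERB NOUN VERB VERB.
Rule check: R1 ✓, R2 ✗, R3 ✓, R4 ✓.
Only rule 2 fails.

2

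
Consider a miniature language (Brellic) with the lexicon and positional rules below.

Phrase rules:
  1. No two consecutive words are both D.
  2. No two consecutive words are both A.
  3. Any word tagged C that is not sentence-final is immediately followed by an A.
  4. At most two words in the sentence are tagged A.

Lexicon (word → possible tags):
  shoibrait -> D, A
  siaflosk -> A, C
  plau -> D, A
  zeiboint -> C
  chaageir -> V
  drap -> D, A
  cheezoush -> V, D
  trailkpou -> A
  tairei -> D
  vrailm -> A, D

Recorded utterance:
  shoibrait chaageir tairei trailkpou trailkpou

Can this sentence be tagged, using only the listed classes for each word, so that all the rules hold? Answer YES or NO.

NO

Candidates per position — 1:shoibrait {D,A}; 2:chaageir {V}; 3:tairei {D}; 4:trailkpou {A}; 5:trailkpou {A}.
Rule 2 cannot be satisfied by any choice of tags from the lexicon.
So there is no consistent tagging.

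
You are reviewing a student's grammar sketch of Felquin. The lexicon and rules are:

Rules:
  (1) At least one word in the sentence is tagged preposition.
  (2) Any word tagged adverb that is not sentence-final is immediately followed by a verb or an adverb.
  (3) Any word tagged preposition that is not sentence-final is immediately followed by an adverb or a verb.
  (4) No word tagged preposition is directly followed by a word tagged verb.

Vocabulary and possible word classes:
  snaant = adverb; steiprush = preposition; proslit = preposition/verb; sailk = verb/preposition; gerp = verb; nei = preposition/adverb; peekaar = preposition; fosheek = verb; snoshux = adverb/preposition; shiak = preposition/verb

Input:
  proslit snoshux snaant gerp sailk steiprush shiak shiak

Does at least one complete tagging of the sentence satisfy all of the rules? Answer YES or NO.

Candidates per position — 1:proslit {preposition,verb}; 2:snoshux {adverb,preposition}; 3:snaant {adverb}; 4:gerp {verb}; 5:sailk {verb,preposition}; 6:steiprush {preposition}; 7:shiak {preposition,verb}; 8:shiak {preposition,verb}.
Every candidate sequence violates at least one rule; no consistent tagging exists.

NO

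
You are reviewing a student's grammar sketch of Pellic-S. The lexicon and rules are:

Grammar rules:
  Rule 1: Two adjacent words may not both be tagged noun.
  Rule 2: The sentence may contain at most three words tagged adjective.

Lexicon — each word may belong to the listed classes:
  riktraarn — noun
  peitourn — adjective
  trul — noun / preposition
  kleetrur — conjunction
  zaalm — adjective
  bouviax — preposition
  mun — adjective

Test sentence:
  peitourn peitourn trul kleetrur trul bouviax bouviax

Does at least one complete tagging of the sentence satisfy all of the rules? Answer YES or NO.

Candidates per position — 1:peitourn {adjective}; 2:peitourn {adjective}; 3:trul {noun,preposition}; 4:kleetrur {conjunction}; 5:trul {noun,preposition}; 6:bouviax {preposition}; 7:bouviax {preposition}.
One satisfying assignment: adjective adjective preposition conjunction noun preposition preposition.
Check: rule 1 holds; rule 2 holds.

YES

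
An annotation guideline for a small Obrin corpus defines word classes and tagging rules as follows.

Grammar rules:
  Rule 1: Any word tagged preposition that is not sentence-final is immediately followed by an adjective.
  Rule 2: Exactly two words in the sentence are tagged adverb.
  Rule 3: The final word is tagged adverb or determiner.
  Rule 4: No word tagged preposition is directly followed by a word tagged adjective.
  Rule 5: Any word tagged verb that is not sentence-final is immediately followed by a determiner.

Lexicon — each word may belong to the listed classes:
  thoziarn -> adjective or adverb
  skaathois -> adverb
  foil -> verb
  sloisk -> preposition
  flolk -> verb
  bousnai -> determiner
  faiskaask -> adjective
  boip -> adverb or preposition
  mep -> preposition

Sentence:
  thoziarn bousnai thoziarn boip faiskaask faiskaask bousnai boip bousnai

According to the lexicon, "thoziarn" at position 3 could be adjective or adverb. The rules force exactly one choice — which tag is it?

Candidates per position — 1:thoziarn {adjective,adverb}; 2:bousnai {determiner}; 3:thoziarn {adjective,adverb}; 4:boip {adverb,preposition}; 5:faiskaask {adjective}; 6:faiskaask {adjective}; 7:bousnai {determiner}; 8:boip {adverb,preposition}; 9:bousnai {determiner}.
Position 4: tagging it preposition would leave rule 4 unsatisfiable, so it must be adverb.
Position 8: tagging it preposition would leave rule 1 unsatisfiable, so it must be adverb.
Position 1: tagging it adverb would leave rule 2 unsatisfiable, so it must be adjective.
Position 3: tagging it adverb would leave rule 2 unsatisfiable, so it must be adjective.
So the tagging must be: adjective determiner adjective adverb adjective adjective determiner adverb determiner.
Check: rule 1 ok; rule 2 ok; rule 3 ok; rule 4 ok; rule 5 ok.

adjective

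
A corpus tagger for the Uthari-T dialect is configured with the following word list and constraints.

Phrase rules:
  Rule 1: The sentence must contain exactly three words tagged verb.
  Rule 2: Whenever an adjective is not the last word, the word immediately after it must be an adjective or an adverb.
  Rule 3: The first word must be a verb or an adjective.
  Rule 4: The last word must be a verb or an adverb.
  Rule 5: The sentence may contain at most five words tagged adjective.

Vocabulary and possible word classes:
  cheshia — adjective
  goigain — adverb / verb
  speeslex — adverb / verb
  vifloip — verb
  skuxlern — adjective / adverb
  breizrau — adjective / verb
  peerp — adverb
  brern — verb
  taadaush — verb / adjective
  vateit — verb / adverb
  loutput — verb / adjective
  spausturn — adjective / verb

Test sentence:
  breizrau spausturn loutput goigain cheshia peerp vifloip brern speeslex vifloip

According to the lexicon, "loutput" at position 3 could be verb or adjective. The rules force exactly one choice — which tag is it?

adjective

Candidates per position — 1:breizrau {adjective,verb}; 2:spausturn {adjective,verb}; 3:loutput {verb,adjective}; 4:goigain {adverb,verb}; 5:cheshia {adjective}; 6:peerp {adverb}; 7:vifloip {verb}; 8:brern {verb}; 9:speeslex {adverb,verb}; 10:vifloip {verb}.
At position 1, choosing verb makes rule 1 impossible to satisfy; hence adjective.
At position 2, choosing verb makes rule 1 impossible to satisfy; hence adjective.
At position 3, choosing verb makes rule 1 impossible to satisfy; hence adjective.
At position 4, choosing verb makes rule 1 impossible to satisfy; hence adverb.
At position 9, choosing verb makes rule 1 impossible to satisfy; hence adverb.
So the tagging must be: adjective adjective adjective adverb adjective adverb verb verb adverb verb.
Check: rule 1 satisfied; rule 2 satisfied; rule 3 satisfied; rule 4 satisfied; rule 5 satisfied.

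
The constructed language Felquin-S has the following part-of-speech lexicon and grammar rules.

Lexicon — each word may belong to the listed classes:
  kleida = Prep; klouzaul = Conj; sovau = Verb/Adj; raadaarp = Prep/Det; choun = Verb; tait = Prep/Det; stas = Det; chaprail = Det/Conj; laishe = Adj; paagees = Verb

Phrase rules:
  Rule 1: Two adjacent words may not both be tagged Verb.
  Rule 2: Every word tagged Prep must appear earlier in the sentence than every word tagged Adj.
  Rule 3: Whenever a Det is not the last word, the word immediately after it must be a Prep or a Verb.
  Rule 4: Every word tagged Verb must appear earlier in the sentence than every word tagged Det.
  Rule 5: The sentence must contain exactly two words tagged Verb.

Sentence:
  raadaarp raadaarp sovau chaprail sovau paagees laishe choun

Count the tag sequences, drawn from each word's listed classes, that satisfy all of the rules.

1

Candidates per position — 1:raadaarp {Prep,Det}; 2:raadaarp {Prep,Det}; 3:sovau {Verb,Adj}; 4:chaprail {Det,Conj}; 5:sovau {Verb,Adj}; 6:paagees {Verb}; 7:laishe {Adj}; 8:choun {Verb}.
There are 32 candidate sequences in total.
The sequences that satisfy every rule: Prep Prep Adj Conj Adj Verb Adj Verb.
Count = 1.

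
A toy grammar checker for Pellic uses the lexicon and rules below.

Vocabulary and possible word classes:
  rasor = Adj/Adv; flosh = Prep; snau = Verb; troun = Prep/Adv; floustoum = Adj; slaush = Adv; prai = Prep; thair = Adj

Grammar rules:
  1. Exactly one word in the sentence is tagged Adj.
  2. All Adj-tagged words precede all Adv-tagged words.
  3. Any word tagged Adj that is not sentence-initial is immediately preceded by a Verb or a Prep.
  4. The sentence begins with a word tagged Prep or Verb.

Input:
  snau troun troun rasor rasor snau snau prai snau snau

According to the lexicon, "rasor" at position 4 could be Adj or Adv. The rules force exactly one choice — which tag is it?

Candidates per position — 1:snau {Verb}; 2:troun {Prep,Adv}; 3:troun {Prep,Adv}; 4:rasor {Adj,Adv}; 5:rasor {Adj,Adv}; 6:snau {Verb}; 7:snau {Verb}; 8:prai {Prep}; 9:snau {Verb}; 10:snau {Verb}.
Position 5: tagging it Adj would leave rule 3 unsatisfiable, so it must be Adv.
Position 4: tagging it Adv would leave rule 1 unsatisfiable, so it must be Adj.
Position 2: tagging it Adv would leave rule 2 unsatisfiable, so it must be Prep.
Position 3: tagging it Adv would leave rule 2 unsatisfiable, so it must be Prep.
The only consistent sequence is: Verb Prep Prep Adj Adv Verb Verb Prep Verb Verb.
Checking: rule 1 ok; rule 2 ok; rule 3 ok; rule 4 ok.

Adj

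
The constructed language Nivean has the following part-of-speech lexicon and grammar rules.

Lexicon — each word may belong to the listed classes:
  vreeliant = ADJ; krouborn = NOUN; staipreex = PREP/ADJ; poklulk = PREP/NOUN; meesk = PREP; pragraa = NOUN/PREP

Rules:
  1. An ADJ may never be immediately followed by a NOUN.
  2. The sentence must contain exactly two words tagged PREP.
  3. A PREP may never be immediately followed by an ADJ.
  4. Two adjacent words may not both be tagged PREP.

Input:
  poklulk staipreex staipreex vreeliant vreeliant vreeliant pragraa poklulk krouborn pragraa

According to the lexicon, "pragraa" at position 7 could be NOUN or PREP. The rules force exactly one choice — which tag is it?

Candidates per position — 1:poklulk {PREP,NOUN}; 2:staipreex {PREP,ADJ}; 3:staipreex {PREP,ADJ}; 4:vreeliant {ADJ}; 5:vreeliant {ADJ}; 6:vreeliant {ADJ}; 7:pragraa {NOUN,PREP}; 8:poklulk {PREP,NOUN}; 9:krouborn {NOUN}; 10:pragraa {NOUN,PREP}.
At position 1, choosing PREP makes rule 3 impossible to satisfy; hence NOUN.
At position 2, choosing PREP makes rule 3 impossible to satisfy; hence ADJ.
At position 3, choosing PREP makes rule 3 impossible to satisfy; hence ADJ.
At position 7, choosing NOUN makes rule 1 impossible to satisfy; hence PREP.
At position 8, choosing PREP makes rule 4 impossible to satisfy; hence NOUN.
At position 10, choosing NOUN makes rule 2 impossible to satisfy; hence PREP.
The unique satisfying tagging is: NOUN ADJ ADJ ADJ ADJ ADJ PREP NOUN NOUN PREP.
Rule-by-rule: rule 1 ✓; rule 2 ✓; rule 3 ✓; rule 4 ✓.

PREP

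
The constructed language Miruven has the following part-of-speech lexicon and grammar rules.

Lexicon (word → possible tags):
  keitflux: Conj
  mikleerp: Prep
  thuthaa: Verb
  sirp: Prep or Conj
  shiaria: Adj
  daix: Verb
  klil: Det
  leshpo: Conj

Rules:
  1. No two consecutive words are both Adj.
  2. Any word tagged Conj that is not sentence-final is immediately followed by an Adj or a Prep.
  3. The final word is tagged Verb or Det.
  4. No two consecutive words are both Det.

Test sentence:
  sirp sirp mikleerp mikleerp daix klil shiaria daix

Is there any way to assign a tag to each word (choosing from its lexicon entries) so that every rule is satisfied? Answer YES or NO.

Candidates per position — 1:sirp {Prep,Conj}; 2:sirp {Prep,Conj}; 3:mikleerp {Prep}; 4:mikleerp {Prep}; 5:daix {Verb}; 6:klil {Det}; 7:shiaria {Adj}; 8:daix {Verb}.
One satisfying assignment: Conj Prep Prep Prep Verb Det Adj Verb.
Rule-by-rule: rule 1 ✓; rule 2 ✓; rule 3 ✓; rule 4 ✓.

YES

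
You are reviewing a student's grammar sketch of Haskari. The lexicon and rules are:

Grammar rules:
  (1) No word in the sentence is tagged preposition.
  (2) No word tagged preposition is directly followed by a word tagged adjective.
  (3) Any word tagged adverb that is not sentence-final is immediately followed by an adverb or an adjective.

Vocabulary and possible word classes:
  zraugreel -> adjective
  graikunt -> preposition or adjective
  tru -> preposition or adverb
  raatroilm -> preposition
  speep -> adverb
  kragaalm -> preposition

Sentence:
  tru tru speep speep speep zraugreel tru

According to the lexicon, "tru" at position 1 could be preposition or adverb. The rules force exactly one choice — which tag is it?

Candidates per position — 1:tru {preposition,adverb}; 2:tru {preposition,adverb}; 3:speep {adverb}; 4:speep {adverb}; 5:speep {adverb}; 6:zraugreel {adjective}; 7:tru {preposition,adverb}.
Position 1: tagging it preposition would leave rule 1 unsatisfiable, so it must be adverb.
Position 2: tagging it preposition would leave rule 1 unsatisfiable, so it must be adverb.
Position 7: tagging it preposition would leave rule 1 unsatisfiable, so it must be adverb.
So the tagging must be: adverb adverb adverb adverb adverb adjective adverb.
Verifying each rule — rule 1 satisfied; rule 2 satisfied; rule 3 satisfied.

adverb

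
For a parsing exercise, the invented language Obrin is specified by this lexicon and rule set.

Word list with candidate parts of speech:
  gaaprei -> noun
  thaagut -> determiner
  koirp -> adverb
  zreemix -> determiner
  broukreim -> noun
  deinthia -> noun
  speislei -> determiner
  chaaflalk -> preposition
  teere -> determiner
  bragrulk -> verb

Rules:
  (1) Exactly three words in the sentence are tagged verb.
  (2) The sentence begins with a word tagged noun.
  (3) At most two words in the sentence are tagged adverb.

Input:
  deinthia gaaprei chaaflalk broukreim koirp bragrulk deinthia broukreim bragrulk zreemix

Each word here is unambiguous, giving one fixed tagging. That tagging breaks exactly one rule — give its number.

1

Fixed tagging: noun noun preposition noun adverb verb noun noun verb determiner.
Rule check: R1 fails, R2 ok, R3 ok.
Only rule 1 fails.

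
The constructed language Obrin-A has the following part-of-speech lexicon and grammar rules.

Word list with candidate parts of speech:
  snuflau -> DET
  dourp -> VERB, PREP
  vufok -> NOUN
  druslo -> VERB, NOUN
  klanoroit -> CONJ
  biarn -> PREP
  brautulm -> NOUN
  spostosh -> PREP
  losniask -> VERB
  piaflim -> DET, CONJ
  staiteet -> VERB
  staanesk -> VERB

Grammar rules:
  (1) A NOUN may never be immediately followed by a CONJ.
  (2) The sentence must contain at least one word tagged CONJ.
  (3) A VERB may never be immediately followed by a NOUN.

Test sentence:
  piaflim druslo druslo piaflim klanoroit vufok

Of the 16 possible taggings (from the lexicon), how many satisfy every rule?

Candidates per position — 1:piaflim {DET,CONJ}; 2:druslo {VERB,NOUN}; 3:druslo {VERB,NOUN}; 4:piaflim {DET,CONJ}; 5:klanoroit {CONJ}; 6:vufok {NOUN}.
There are 16 candidate sequences in total.
Checking each against the rules leaves 10 sequences.
Count = 10.

10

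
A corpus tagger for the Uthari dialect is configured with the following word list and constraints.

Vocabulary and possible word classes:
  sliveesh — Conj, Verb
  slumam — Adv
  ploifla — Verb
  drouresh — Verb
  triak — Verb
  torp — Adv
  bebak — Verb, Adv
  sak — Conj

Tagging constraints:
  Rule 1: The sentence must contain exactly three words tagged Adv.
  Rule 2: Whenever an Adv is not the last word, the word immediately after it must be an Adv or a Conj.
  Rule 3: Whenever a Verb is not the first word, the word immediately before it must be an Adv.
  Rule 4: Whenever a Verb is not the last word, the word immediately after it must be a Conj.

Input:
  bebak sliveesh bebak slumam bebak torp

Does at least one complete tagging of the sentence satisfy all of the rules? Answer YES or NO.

NO

Candidates per position — 1:bebak {Verb,Adv}; 2:sliveesh {Conj,Verb}; 3:bebak {Verb,Adv}; 4:slumam {Adv}; 5:bebak {Verb,Adv}; 6:torp {Adv}.
Every candidate sequence violates at least one rule; no consistent tagging exists.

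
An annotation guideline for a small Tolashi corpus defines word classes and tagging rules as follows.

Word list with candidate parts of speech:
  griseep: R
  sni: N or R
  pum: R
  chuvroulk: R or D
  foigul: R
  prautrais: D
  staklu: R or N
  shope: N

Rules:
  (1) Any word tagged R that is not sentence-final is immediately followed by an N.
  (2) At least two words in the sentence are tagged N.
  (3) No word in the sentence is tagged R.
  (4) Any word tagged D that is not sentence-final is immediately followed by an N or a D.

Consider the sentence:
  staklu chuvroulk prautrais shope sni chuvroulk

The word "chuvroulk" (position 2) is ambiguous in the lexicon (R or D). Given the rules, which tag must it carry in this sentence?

D

Candidates per position — 1:staklu {R,N}; 2:chuvroulk {R,D}; 3:prautrais {D}; 4:shope {N}; 5:sni {N,R}; 6:chuvroulk {R,D}.
At position 1, choosing R makes rule 1 impossible to satisfy; hence N.
At position 2, choosing R makes rule 1 impossible to satisfy; hence D.
At position 5, choosing R makes rule 1 impossible to satisfy; hence N.
At position 6, choosing R makes rule 3 impossible to satisfy; hence D.
That leaves exactly one tagging: N D D N N D.
Checking: rule 1 ✓; rule 2 ✓; rule 3 ✓; rule 4 ✓.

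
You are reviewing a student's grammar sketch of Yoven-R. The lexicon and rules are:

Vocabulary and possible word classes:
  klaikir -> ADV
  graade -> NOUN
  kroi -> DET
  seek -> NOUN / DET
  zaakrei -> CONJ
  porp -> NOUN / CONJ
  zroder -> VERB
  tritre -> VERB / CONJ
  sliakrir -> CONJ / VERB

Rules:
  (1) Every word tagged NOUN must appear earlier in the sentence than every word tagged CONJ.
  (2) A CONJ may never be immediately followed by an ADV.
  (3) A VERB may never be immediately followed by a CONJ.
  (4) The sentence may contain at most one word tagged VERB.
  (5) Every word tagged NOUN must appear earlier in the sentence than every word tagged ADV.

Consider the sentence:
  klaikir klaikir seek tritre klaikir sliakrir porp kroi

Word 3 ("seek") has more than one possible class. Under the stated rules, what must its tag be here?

Candidates per position — 1:klaikir {ADV}; 2:klaikir {ADV}; 3:seek {NOUN,DET}; 4:tritre {VERB,CONJ}; 5:klaikir {ADV}; 6:sliakrir {CONJ,VERB}; 7:porp {NOUN,CONJ}; 8:kroi {DET}.
Word 3 cannot be NOUN — rule 5 would then fail for every completion. It is DET.
Word 4 cannot be CONJ — rule 2 would then fail for every completion. It is VERB.
Word 6 cannot be VERB — rule 4 would then fail for every completion. It is CONJ.
Word 7 cannot be NOUN — rule 1 would then fail for every completion. It is CONJ.
That leaves exactly one tagging: ADV ADV DET VERB ADV CONJ CONJ DET.
Rule-by-rule: rule 1 holds; rule 2 holds; rule 3 holds; rule 4 holds; rule 5 holds.

DET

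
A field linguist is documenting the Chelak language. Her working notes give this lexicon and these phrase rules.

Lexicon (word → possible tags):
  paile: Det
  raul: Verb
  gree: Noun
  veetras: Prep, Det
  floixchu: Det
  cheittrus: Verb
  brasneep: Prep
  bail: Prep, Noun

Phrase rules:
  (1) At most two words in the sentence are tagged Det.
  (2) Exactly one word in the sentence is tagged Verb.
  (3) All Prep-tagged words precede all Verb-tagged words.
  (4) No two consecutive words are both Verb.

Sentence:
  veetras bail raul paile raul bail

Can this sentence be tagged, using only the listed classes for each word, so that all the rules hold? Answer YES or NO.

Candidates per position — 1:veetras {Prep,Det}; 2:bail {Prep,Noun}; 3:raul {Verb}; 4:paile {Det}; 5:raul {Verb}; 6:bail {Prep,Noun}.
Rule 2 cannot be satisfied by any choice of tags from the lexicon.
So there is no consistent tagging.

NO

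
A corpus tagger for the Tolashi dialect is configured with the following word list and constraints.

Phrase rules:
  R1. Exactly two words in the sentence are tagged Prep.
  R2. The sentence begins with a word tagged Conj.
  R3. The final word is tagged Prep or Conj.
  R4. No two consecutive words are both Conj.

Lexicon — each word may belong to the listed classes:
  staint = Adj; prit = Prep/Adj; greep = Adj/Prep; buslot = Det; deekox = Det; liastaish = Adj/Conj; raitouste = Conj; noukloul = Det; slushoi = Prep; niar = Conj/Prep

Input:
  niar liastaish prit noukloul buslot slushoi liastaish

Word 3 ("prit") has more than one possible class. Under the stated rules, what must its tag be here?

Prep

Candidates per position — 1:niar {Conj,Prep}; 2:liastaish {Adj,Conj}; 3:prit {Prep,Adj}; 4:noukloul {Det}; 5:buslot {Det}; 6:slushoi {Prep}; 7:liastaish {Adj,Conj}.
Position 1: tagging it Prep would leave rule 2 unsatisfiable, so it must be Conj.
Position 2: tagging it Conj would leave rule 4 unsatisfiable, so it must be Adj.
Position 3: tagging it Adj would leave rule 1 unsatisfiable, so it must be Prep.
Position 7: tagging it Adj would leave rule 3 unsatisfiable, so it must be Conj.
The unique satisfying tagging is: Conj Adj Prep Det Det Prep Conj.
Check: rule 1 ok; rule 2 ok; rule 3 ok; rule 4 ok.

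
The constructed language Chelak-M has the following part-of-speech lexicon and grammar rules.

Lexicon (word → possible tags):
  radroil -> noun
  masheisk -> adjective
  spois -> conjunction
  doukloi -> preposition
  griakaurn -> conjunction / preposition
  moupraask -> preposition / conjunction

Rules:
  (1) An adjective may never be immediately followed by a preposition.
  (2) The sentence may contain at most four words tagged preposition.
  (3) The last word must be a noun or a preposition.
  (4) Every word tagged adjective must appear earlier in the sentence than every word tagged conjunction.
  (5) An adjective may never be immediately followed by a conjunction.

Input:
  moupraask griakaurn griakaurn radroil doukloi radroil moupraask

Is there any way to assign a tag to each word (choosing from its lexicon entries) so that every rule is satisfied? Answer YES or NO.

YES

Candidates per position — 1:moupraask {preposition,conjunction}; 2:griakaurn {conjunction,preposition}; 3:griakaurn {conjunction,preposition}; 4:radroil {noun}; 5:doukloi {preposition}; 6:radroil {noun}; 7:moupraask {preposition,conjunction}.
One satisfying assignment: conjunction conjunction preposition noun preposition noun preposition.
Checking: rule 1 holds; rule 2 holds; rule 3 holds; rule 4 holds; rule 5 holds.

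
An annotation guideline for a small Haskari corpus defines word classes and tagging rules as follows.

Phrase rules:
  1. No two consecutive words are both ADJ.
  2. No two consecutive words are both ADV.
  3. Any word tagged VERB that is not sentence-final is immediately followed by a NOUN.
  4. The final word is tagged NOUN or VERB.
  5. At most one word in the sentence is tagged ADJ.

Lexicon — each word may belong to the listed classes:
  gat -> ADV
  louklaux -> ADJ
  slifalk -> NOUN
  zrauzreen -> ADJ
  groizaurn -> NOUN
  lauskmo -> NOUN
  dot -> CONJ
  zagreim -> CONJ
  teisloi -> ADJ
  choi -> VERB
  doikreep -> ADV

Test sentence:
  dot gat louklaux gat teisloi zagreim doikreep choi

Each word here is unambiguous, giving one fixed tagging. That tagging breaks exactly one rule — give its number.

5

Fixed tagging: CONJ ADV ADJ ADV ADJ CONJ ADV VERB.
Applying the rules: R1 ok, R2 ok, R3 ok, R4 ok, R5 fails.
Only rule 5 fails.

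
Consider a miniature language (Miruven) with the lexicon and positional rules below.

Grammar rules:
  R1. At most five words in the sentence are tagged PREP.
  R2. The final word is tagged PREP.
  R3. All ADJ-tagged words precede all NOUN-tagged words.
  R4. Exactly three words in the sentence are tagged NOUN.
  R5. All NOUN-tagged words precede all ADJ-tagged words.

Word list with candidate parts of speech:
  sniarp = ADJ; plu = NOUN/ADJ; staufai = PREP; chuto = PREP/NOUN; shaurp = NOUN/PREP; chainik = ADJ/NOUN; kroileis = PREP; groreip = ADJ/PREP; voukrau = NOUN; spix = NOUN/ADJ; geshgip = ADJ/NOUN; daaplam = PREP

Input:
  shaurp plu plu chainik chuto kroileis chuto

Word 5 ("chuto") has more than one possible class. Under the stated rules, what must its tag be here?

Candidates per position — 1:shaurp {NOUN,PREP}; 2:plu {NOUN,ADJ}; 3:plu {NOUN,ADJ}; 4:chainik {ADJ,NOUN}; 5:chuto {PREP,NOUN}; 6:kroileis {PREP}; 7:chuto {PREP,NOUN}.
Position 7: tagging it NOUN would leave rule 2 unsatisfiable, so it must be PREP.
Position 5: the remaining choice is settled jointly with positions 1, 2, 3, 4 — only PREP at position 5 is part of a tagging that satisfies every rule.
That leaves exactly one tagging: PREP NOUN NOUN NOUN PREP PREP PREP.
Check: rule 1 ok; rule 2 ok; rule 3 ok; rule 4 ok; rule 5 ok.

PREP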